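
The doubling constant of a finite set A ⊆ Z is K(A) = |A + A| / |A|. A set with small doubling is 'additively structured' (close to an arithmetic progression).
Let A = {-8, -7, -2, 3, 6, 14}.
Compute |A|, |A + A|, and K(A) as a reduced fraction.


|A| = 6.
Compute A + A by enumerating all 36 pairs.
A + A = {-16, -15, -14, -10, -9, -5, -4, -2, -1, 1, 4, 6, 7, 9, 12, 17, 20, 28}, so |A + A| = 18.
K = |A + A| / |A| = 18/6 = 3/1 ≈ 3.0000.
Reference: AP of size 6 gives K = 11/6 ≈ 1.8333; a fully generic set of size 6 gives K ≈ 3.5000.

|A| = 6, |A + A| = 18, K = 18/6 = 3/1.


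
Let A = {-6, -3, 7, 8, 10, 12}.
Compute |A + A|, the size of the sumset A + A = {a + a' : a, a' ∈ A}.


A + A = {a + a' : a, a' ∈ A}; |A| = 6.
General bounds: 2|A| - 1 ≤ |A + A| ≤ |A|(|A|+1)/2, i.e. 11 ≤ |A + A| ≤ 21.
Lower bound 2|A|-1 is attained iff A is an arithmetic progression.
Enumerate sums a + a' for a ≤ a' (symmetric, so this suffices):
a = -6: -6+-6=-12, -6+-3=-9, -6+7=1, -6+8=2, -6+10=4, -6+12=6
a = -3: -3+-3=-6, -3+7=4, -3+8=5, -3+10=7, -3+12=9
a = 7: 7+7=14, 7+8=15, 7+10=17, 7+12=19
a = 8: 8+8=16, 8+10=18, 8+12=20
a = 10: 10+10=20, 10+12=22
a = 12: 12+12=24
Distinct sums: {-12, -9, -6, 1, 2, 4, 5, 6, 7, 9, 14, 15, 16, 17, 18, 19, 20, 22, 24}
|A + A| = 19

|A + A| = 19


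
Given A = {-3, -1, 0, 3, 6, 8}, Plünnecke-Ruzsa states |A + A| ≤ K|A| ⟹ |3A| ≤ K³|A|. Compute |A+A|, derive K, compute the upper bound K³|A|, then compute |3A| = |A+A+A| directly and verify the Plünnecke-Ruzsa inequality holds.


|A| = 6.
Step 1: Compute A + A by enumerating all 36 pairs.
A + A = {-6, -4, -3, -2, -1, 0, 2, 3, 5, 6, 7, 8, 9, 11, 12, 14, 16}, so |A + A| = 17.
Step 2: Doubling constant K = |A + A|/|A| = 17/6 = 17/6 ≈ 2.8333.
Step 3: Plünnecke-Ruzsa gives |3A| ≤ K³·|A| = (2.8333)³ · 6 ≈ 136.4722.
Step 4: Compute 3A = A + A + A directly by enumerating all triples (a,b,c) ∈ A³; |3A| = 31.
Step 5: Check 31 ≤ 136.4722? Yes ✓.

K = 17/6, Plünnecke-Ruzsa bound K³|A| ≈ 136.4722, |3A| = 31, inequality holds.


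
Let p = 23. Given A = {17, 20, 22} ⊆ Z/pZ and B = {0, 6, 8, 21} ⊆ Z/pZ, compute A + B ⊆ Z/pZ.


Work in Z/23Z: reduce every sum a + b modulo 23.
Enumerate all 12 pairs:
a = 17: 17+0=17, 17+6=0, 17+8=2, 17+21=15
a = 20: 20+0=20, 20+6=3, 20+8=5, 20+21=18
a = 22: 22+0=22, 22+6=5, 22+8=7, 22+21=20
Distinct residues collected: {0, 2, 3, 5, 7, 15, 17, 18, 20, 22}
|A + B| = 10 (out of 23 total residues).

A + B = {0, 2, 3, 5, 7, 15, 17, 18, 20, 22}


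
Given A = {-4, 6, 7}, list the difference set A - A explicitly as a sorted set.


A - A = {a - a' : a, a' ∈ A}.
Compute a - a' for each ordered pair (a, a'):
a = -4: -4--4=0, -4-6=-10, -4-7=-11
a = 6: 6--4=10, 6-6=0, 6-7=-1
a = 7: 7--4=11, 7-6=1, 7-7=0
Collecting distinct values (and noting 0 appears from a-a):
A - A = {-11, -10, -1, 0, 1, 10, 11}
|A - A| = 7

A - A = {-11, -10, -1, 0, 1, 10, 11}


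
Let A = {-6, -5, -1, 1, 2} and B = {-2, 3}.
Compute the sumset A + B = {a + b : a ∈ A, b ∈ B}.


A + B = {a + b : a ∈ A, b ∈ B}.
Enumerate all |A|·|B| = 5·2 = 10 pairs (a, b) and collect distinct sums.
a = -6: -6+-2=-8, -6+3=-3
a = -5: -5+-2=-7, -5+3=-2
a = -1: -1+-2=-3, -1+3=2
a = 1: 1+-2=-1, 1+3=4
a = 2: 2+-2=0, 2+3=5
Collecting distinct sums: A + B = {-8, -7, -3, -2, -1, 0, 2, 4, 5}
|A + B| = 9

A + B = {-8, -7, -3, -2, -1, 0, 2, 4, 5}


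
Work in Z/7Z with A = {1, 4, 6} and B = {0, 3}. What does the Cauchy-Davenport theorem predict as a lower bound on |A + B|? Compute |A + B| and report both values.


Cauchy-Davenport: |A + B| ≥ min(p, |A| + |B| - 1) for A, B nonempty in Z/pZ.
|A| = 3, |B| = 2, p = 7.
CD lower bound = min(7, 3 + 2 - 1) = min(7, 4) = 4.
Compute A + B mod 7 directly:
a = 1: 1+0=1, 1+3=4
a = 4: 4+0=4, 4+3=0
a = 6: 6+0=6, 6+3=2
A + B = {0, 1, 2, 4, 6}, so |A + B| = 5.
Verify: 5 ≥ 4? Yes ✓.

CD lower bound = 4, actual |A + B| = 5.


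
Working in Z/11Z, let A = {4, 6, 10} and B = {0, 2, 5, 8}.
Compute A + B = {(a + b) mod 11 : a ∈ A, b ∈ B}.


Work in Z/11Z: reduce every sum a + b modulo 11.
Enumerate all 12 pairs:
a = 4: 4+0=4, 4+2=6, 4+5=9, 4+8=1
a = 6: 6+0=6, 6+2=8, 6+5=0, 6+8=3
a = 10: 10+0=10, 10+2=1, 10+5=4, 10+8=7
Distinct residues collected: {0, 1, 3, 4, 6, 7, 8, 9, 10}
|A + B| = 9 (out of 11 total residues).

A + B = {0, 1, 3, 4, 6, 7, 8, 9, 10}


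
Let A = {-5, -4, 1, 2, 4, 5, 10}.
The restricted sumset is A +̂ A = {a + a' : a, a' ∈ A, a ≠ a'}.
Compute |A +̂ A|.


Restricted sumset: A +̂ A = {a + a' : a ∈ A, a' ∈ A, a ≠ a'}.
Equivalently, take A + A and drop any sum 2a that is achievable ONLY as a + a for a ∈ A (i.e. sums representable only with equal summands).
Enumerate pairs (a, a') with a < a' (symmetric, so each unordered pair gives one sum; this covers all a ≠ a'):
  -5 + -4 = -9
  -5 + 1 = -4
  -5 + 2 = -3
  -5 + 4 = -1
  -5 + 5 = 0
  -5 + 10 = 5
  -4 + 1 = -3
  -4 + 2 = -2
  -4 + 4 = 0
  -4 + 5 = 1
  -4 + 10 = 6
  1 + 2 = 3
  1 + 4 = 5
  1 + 5 = 6
  1 + 10 = 11
  2 + 4 = 6
  2 + 5 = 7
  2 + 10 = 12
  4 + 5 = 9
  4 + 10 = 14
  5 + 10 = 15
Collected distinct sums: {-9, -4, -3, -2, -1, 0, 1, 3, 5, 6, 7, 9, 11, 12, 14, 15}
|A +̂ A| = 16
(Reference bound: |A +̂ A| ≥ 2|A| - 3 for |A| ≥ 2, with |A| = 7 giving ≥ 11.)

|A +̂ A| = 16


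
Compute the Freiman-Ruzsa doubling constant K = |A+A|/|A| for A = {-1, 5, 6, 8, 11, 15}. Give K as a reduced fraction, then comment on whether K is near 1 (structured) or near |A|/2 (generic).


|A| = 6.
Compute A + A by enumerating all 36 pairs.
A + A = {-2, 4, 5, 7, 10, 11, 12, 13, 14, 16, 17, 19, 20, 21, 22, 23, 26, 30}, so |A + A| = 18.
K = |A + A| / |A| = 18/6 = 3/1 ≈ 3.0000.
Reference: AP of size 6 gives K = 11/6 ≈ 1.8333; a fully generic set of size 6 gives K ≈ 3.5000.

|A| = 6, |A + A| = 18, K = 18/6 = 3/1.


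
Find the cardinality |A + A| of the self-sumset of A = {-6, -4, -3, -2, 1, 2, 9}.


A + A = {a + a' : a, a' ∈ A}; |A| = 7.
General bounds: 2|A| - 1 ≤ |A + A| ≤ |A|(|A|+1)/2, i.e. 13 ≤ |A + A| ≤ 28.
Lower bound 2|A|-1 is attained iff A is an arithmetic progression.
Enumerate sums a + a' for a ≤ a' (symmetric, so this suffices):
a = -6: -6+-6=-12, -6+-4=-10, -6+-3=-9, -6+-2=-8, -6+1=-5, -6+2=-4, -6+9=3
a = -4: -4+-4=-8, -4+-3=-7, -4+-2=-6, -4+1=-3, -4+2=-2, -4+9=5
a = -3: -3+-3=-6, -3+-2=-5, -3+1=-2, -3+2=-1, -3+9=6
a = -2: -2+-2=-4, -2+1=-1, -2+2=0, -2+9=7
a = 1: 1+1=2, 1+2=3, 1+9=10
a = 2: 2+2=4, 2+9=11
a = 9: 9+9=18
Distinct sums: {-12, -10, -9, -8, -7, -6, -5, -4, -3, -2, -1, 0, 2, 3, 4, 5, 6, 7, 10, 11, 18}
|A + A| = 21

|A + A| = 21


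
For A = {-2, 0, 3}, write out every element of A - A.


A - A = {a - a' : a, a' ∈ A}.
Compute a - a' for each ordered pair (a, a'):
a = -2: -2--2=0, -2-0=-2, -2-3=-5
a = 0: 0--2=2, 0-0=0, 0-3=-3
a = 3: 3--2=5, 3-0=3, 3-3=0
Collecting distinct values (and noting 0 appears from a-a):
A - A = {-5, -3, -2, 0, 2, 3, 5}
|A - A| = 7

A - A = {-5, -3, -2, 0, 2, 3, 5}


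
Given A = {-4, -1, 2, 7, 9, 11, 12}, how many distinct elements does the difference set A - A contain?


A - A = {a - a' : a, a' ∈ A}; |A| = 7.
Bounds: 2|A|-1 ≤ |A - A| ≤ |A|² - |A| + 1, i.e. 13 ≤ |A - A| ≤ 43.
Note: 0 ∈ A - A always (from a - a). The set is symmetric: if d ∈ A - A then -d ∈ A - A.
Enumerate nonzero differences d = a - a' with a > a' (then include -d):
Positive differences: {1, 2, 3, 4, 5, 6, 7, 8, 9, 10, 11, 12, 13, 15, 16}
Full difference set: {0} ∪ (positive diffs) ∪ (negative diffs).
|A - A| = 1 + 2·15 = 31 (matches direct enumeration: 31).

|A - A| = 31


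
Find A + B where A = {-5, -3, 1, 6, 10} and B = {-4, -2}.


A + B = {a + b : a ∈ A, b ∈ B}.
Enumerate all |A|·|B| = 5·2 = 10 pairs (a, b) and collect distinct sums.
a = -5: -5+-4=-9, -5+-2=-7
a = -3: -3+-4=-7, -3+-2=-5
a = 1: 1+-4=-3, 1+-2=-1
a = 6: 6+-4=2, 6+-2=4
a = 10: 10+-4=6, 10+-2=8
Collecting distinct sums: A + B = {-9, -7, -5, -3, -1, 2, 4, 6, 8}
|A + B| = 9

A + B = {-9, -7, -5, -3, -1, 2, 4, 6, 8}


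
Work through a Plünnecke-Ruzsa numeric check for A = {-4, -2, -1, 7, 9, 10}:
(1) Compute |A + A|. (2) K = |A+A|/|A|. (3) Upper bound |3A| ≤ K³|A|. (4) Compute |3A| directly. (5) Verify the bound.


|A| = 6.
Step 1: Compute A + A by enumerating all 36 pairs.
A + A = {-8, -6, -5, -4, -3, -2, 3, 5, 6, 7, 8, 9, 14, 16, 17, 18, 19, 20}, so |A + A| = 18.
Step 2: Doubling constant K = |A + A|/|A| = 18/6 = 18/6 ≈ 3.0000.
Step 3: Plünnecke-Ruzsa gives |3A| ≤ K³·|A| = (3.0000)³ · 6 ≈ 162.0000.
Step 4: Compute 3A = A + A + A directly by enumerating all triples (a,b,c) ∈ A³; |3A| = 36.
Step 5: Check 36 ≤ 162.0000? Yes ✓.

K = 18/6, Plünnecke-Ruzsa bound K³|A| ≈ 162.0000, |3A| = 36, inequality holds.


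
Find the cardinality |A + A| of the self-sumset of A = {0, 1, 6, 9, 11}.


A + A = {a + a' : a, a' ∈ A}; |A| = 5.
General bounds: 2|A| - 1 ≤ |A + A| ≤ |A|(|A|+1)/2, i.e. 9 ≤ |A + A| ≤ 15.
Lower bound 2|A|-1 is attained iff A is an arithmetic progression.
Enumerate sums a + a' for a ≤ a' (symmetric, so this suffices):
a = 0: 0+0=0, 0+1=1, 0+6=6, 0+9=9, 0+11=11
a = 1: 1+1=2, 1+6=7, 1+9=10, 1+11=12
a = 6: 6+6=12, 6+9=15, 6+11=17
a = 9: 9+9=18, 9+11=20
a = 11: 11+11=22
Distinct sums: {0, 1, 2, 6, 7, 9, 10, 11, 12, 15, 17, 18, 20, 22}
|A + A| = 14

|A + A| = 14


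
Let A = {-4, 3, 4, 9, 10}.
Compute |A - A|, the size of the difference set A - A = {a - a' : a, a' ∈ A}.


A - A = {a - a' : a, a' ∈ A}; |A| = 5.
Bounds: 2|A|-1 ≤ |A - A| ≤ |A|² - |A| + 1, i.e. 9 ≤ |A - A| ≤ 21.
Note: 0 ∈ A - A always (from a - a). The set is symmetric: if d ∈ A - A then -d ∈ A - A.
Enumerate nonzero differences d = a - a' with a > a' (then include -d):
Positive differences: {1, 5, 6, 7, 8, 13, 14}
Full difference set: {0} ∪ (positive diffs) ∪ (negative diffs).
|A - A| = 1 + 2·7 = 15 (matches direct enumeration: 15).

|A - A| = 15


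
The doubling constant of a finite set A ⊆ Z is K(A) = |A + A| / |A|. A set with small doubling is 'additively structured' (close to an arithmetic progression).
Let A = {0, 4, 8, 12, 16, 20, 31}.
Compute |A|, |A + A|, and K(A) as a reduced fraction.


|A| = 7.
Compute A + A by enumerating all 49 pairs.
A + A = {0, 4, 8, 12, 16, 20, 24, 28, 31, 32, 35, 36, 39, 40, 43, 47, 51, 62}, so |A + A| = 18.
K = |A + A| / |A| = 18/7 (already in lowest terms) ≈ 2.5714.
Reference: AP of size 7 gives K = 13/7 ≈ 1.8571; a fully generic set of size 7 gives K ≈ 4.0000.

|A| = 7, |A + A| = 18, K = 18/7.


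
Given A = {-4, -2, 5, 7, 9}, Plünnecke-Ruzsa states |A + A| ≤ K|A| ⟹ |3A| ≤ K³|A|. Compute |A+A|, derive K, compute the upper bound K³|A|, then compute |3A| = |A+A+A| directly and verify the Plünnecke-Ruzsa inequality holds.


|A| = 5.
Step 1: Compute A + A by enumerating all 25 pairs.
A + A = {-8, -6, -4, 1, 3, 5, 7, 10, 12, 14, 16, 18}, so |A + A| = 12.
Step 2: Doubling constant K = |A + A|/|A| = 12/5 = 12/5 ≈ 2.4000.
Step 3: Plünnecke-Ruzsa gives |3A| ≤ K³·|A| = (2.4000)³ · 5 ≈ 69.1200.
Step 4: Compute 3A = A + A + A directly by enumerating all triples (a,b,c) ∈ A³; |3A| = 22.
Step 5: Check 22 ≤ 69.1200? Yes ✓.

K = 12/5, Plünnecke-Ruzsa bound K³|A| ≈ 69.1200, |3A| = 22, inequality holds.


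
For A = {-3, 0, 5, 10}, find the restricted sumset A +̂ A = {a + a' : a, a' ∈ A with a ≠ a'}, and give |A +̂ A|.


Restricted sumset: A +̂ A = {a + a' : a ∈ A, a' ∈ A, a ≠ a'}.
Equivalently, take A + A and drop any sum 2a that is achievable ONLY as a + a for a ∈ A (i.e. sums representable only with equal summands).
Enumerate pairs (a, a') with a < a' (symmetric, so each unordered pair gives one sum; this covers all a ≠ a'):
  -3 + 0 = -3
  -3 + 5 = 2
  -3 + 10 = 7
  0 + 5 = 5
  0 + 10 = 10
  5 + 10 = 15
Collected distinct sums: {-3, 2, 5, 7, 10, 15}
|A +̂ A| = 6
(Reference bound: |A +̂ A| ≥ 2|A| - 3 for |A| ≥ 2, with |A| = 4 giving ≥ 5.)

|A +̂ A| = 6


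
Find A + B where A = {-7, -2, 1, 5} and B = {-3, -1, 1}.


A + B = {a + b : a ∈ A, b ∈ B}.
Enumerate all |A|·|B| = 4·3 = 12 pairs (a, b) and collect distinct sums.
a = -7: -7+-3=-10, -7+-1=-8, -7+1=-6
a = -2: -2+-3=-5, -2+-1=-3, -2+1=-1
a = 1: 1+-3=-2, 1+-1=0, 1+1=2
a = 5: 5+-3=2, 5+-1=4, 5+1=6
Collecting distinct sums: A + B = {-10, -8, -6, -5, -3, -2, -1, 0, 2, 4, 6}
|A + B| = 11

A + B = {-10, -8, -6, -5, -3, -2, -1, 0, 2, 4, 6}


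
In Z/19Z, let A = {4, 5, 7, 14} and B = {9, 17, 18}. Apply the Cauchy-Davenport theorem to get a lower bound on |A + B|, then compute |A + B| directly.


Cauchy-Davenport: |A + B| ≥ min(p, |A| + |B| - 1) for A, B nonempty in Z/pZ.
|A| = 4, |B| = 3, p = 19.
CD lower bound = min(19, 4 + 3 - 1) = min(19, 6) = 6.
Compute A + B mod 19 directly:
a = 4: 4+9=13, 4+17=2, 4+18=3
a = 5: 5+9=14, 5+17=3, 5+18=4
a = 7: 7+9=16, 7+17=5, 7+18=6
a = 14: 14+9=4, 14+17=12, 14+18=13
A + B = {2, 3, 4, 5, 6, 12, 13, 14, 16}, so |A + B| = 9.
Verify: 9 ≥ 6? Yes ✓.

CD lower bound = 6, actual |A + B| = 9.


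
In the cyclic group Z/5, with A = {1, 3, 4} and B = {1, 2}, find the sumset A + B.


Work in Z/5Z: reduce every sum a + b modulo 5.
Enumerate all 6 pairs:
a = 1: 1+1=2, 1+2=3
a = 3: 3+1=4, 3+2=0
a = 4: 4+1=0, 4+2=1
Distinct residues collected: {0, 1, 2, 3, 4}
|A + B| = 5 (out of 5 total residues).

A + B = {0, 1, 2, 3, 4}


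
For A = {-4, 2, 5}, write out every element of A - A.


A - A = {a - a' : a, a' ∈ A}.
Compute a - a' for each ordered pair (a, a'):
a = -4: -4--4=0, -4-2=-6, -4-5=-9
a = 2: 2--4=6, 2-2=0, 2-5=-3
a = 5: 5--4=9, 5-2=3, 5-5=0
Collecting distinct values (and noting 0 appears from a-a):
A - A = {-9, -6, -3, 0, 3, 6, 9}
|A - A| = 7

A - A = {-9, -6, -3, 0, 3, 6, 9}


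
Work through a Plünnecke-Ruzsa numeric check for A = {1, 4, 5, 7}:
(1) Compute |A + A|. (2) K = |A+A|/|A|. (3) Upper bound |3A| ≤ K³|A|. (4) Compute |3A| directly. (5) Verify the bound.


|A| = 4.
Step 1: Compute A + A by enumerating all 16 pairs.
A + A = {2, 5, 6, 8, 9, 10, 11, 12, 14}, so |A + A| = 9.
Step 2: Doubling constant K = |A + A|/|A| = 9/4 = 9/4 ≈ 2.2500.
Step 3: Plünnecke-Ruzsa gives |3A| ≤ K³·|A| = (2.2500)³ · 4 ≈ 45.5625.
Step 4: Compute 3A = A + A + A directly by enumerating all triples (a,b,c) ∈ A³; |3A| = 15.
Step 5: Check 15 ≤ 45.5625? Yes ✓.

K = 9/4, Plünnecke-Ruzsa bound K³|A| ≈ 45.5625, |3A| = 15, inequality holds.


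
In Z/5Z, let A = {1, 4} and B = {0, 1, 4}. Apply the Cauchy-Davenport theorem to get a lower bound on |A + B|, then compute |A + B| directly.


Cauchy-Davenport: |A + B| ≥ min(p, |A| + |B| - 1) for A, B nonempty in Z/pZ.
|A| = 2, |B| = 3, p = 5.
CD lower bound = min(5, 2 + 3 - 1) = min(5, 4) = 4.
Compute A + B mod 5 directly:
a = 1: 1+0=1, 1+1=2, 1+4=0
a = 4: 4+0=4, 4+1=0, 4+4=3
A + B = {0, 1, 2, 3, 4}, so |A + B| = 5.
Verify: 5 ≥ 4? Yes ✓.

CD lower bound = 4, actual |A + B| = 5.


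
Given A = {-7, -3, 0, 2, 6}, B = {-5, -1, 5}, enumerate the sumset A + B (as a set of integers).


A + B = {a + b : a ∈ A, b ∈ B}.
Enumerate all |A|·|B| = 5·3 = 15 pairs (a, b) and collect distinct sums.
a = -7: -7+-5=-12, -7+-1=-8, -7+5=-2
a = -3: -3+-5=-8, -3+-1=-4, -3+5=2
a = 0: 0+-5=-5, 0+-1=-1, 0+5=5
a = 2: 2+-5=-3, 2+-1=1, 2+5=7
a = 6: 6+-5=1, 6+-1=5, 6+5=11
Collecting distinct sums: A + B = {-12, -8, -5, -4, -3, -2, -1, 1, 2, 5, 7, 11}
|A + B| = 12

A + B = {-12, -8, -5, -4, -3, -2, -1, 1, 2, 5, 7, 11}


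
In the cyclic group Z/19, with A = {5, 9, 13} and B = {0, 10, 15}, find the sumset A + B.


Work in Z/19Z: reduce every sum a + b modulo 19.
Enumerate all 9 pairs:
a = 5: 5+0=5, 5+10=15, 5+15=1
a = 9: 9+0=9, 9+10=0, 9+15=5
a = 13: 13+0=13, 13+10=4, 13+15=9
Distinct residues collected: {0, 1, 4, 5, 9, 13, 15}
|A + B| = 7 (out of 19 total residues).

A + B = {0, 1, 4, 5, 9, 13, 15}


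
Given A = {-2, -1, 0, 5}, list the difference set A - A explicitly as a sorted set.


A - A = {a - a' : a, a' ∈ A}.
Compute a - a' for each ordered pair (a, a'):
a = -2: -2--2=0, -2--1=-1, -2-0=-2, -2-5=-7
a = -1: -1--2=1, -1--1=0, -1-0=-1, -1-5=-6
a = 0: 0--2=2, 0--1=1, 0-0=0, 0-5=-5
a = 5: 5--2=7, 5--1=6, 5-0=5, 5-5=0
Collecting distinct values (and noting 0 appears from a-a):
A - A = {-7, -6, -5, -2, -1, 0, 1, 2, 5, 6, 7}
|A - A| = 11

A - A = {-7, -6, -5, -2, -1, 0, 1, 2, 5, 6, 7}


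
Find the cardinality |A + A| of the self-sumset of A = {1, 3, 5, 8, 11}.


A + A = {a + a' : a, a' ∈ A}; |A| = 5.
General bounds: 2|A| - 1 ≤ |A + A| ≤ |A|(|A|+1)/2, i.e. 9 ≤ |A + A| ≤ 15.
Lower bound 2|A|-1 is attained iff A is an arithmetic progression.
Enumerate sums a + a' for a ≤ a' (symmetric, so this suffices):
a = 1: 1+1=2, 1+3=4, 1+5=6, 1+8=9, 1+11=12
a = 3: 3+3=6, 3+5=8, 3+8=11, 3+11=14
a = 5: 5+5=10, 5+8=13, 5+11=16
a = 8: 8+8=16, 8+11=19
a = 11: 11+11=22
Distinct sums: {2, 4, 6, 8, 9, 10, 11, 12, 13, 14, 16, 19, 22}
|A + A| = 13

|A + A| = 13


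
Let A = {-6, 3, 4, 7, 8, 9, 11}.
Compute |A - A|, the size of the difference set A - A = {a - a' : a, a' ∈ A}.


A - A = {a - a' : a, a' ∈ A}; |A| = 7.
Bounds: 2|A|-1 ≤ |A - A| ≤ |A|² - |A| + 1, i.e. 13 ≤ |A - A| ≤ 43.
Note: 0 ∈ A - A always (from a - a). The set is symmetric: if d ∈ A - A then -d ∈ A - A.
Enumerate nonzero differences d = a - a' with a > a' (then include -d):
Positive differences: {1, 2, 3, 4, 5, 6, 7, 8, 9, 10, 13, 14, 15, 17}
Full difference set: {0} ∪ (positive diffs) ∪ (negative diffs).
|A - A| = 1 + 2·14 = 29 (matches direct enumeration: 29).

|A - A| = 29


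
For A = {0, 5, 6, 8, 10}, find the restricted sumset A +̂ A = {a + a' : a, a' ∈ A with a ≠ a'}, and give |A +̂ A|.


Restricted sumset: A +̂ A = {a + a' : a ∈ A, a' ∈ A, a ≠ a'}.
Equivalently, take A + A and drop any sum 2a that is achievable ONLY as a + a for a ∈ A (i.e. sums representable only with equal summands).
Enumerate pairs (a, a') with a < a' (symmetric, so each unordered pair gives one sum; this covers all a ≠ a'):
  0 + 5 = 5
  0 + 6 = 6
  0 + 8 = 8
  0 + 10 = 10
  5 + 6 = 11
  5 + 8 = 13
  5 + 10 = 15
  6 + 8 = 14
  6 + 10 = 16
  8 + 10 = 18
Collected distinct sums: {5, 6, 8, 10, 11, 13, 14, 15, 16, 18}
|A +̂ A| = 10
(Reference bound: |A +̂ A| ≥ 2|A| - 3 for |A| ≥ 2, with |A| = 5 giving ≥ 7.)

|A +̂ A| = 10


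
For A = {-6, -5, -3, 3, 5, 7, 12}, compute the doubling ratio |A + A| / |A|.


|A| = 7.
Compute A + A by enumerating all 49 pairs.
A + A = {-12, -11, -10, -9, -8, -6, -3, -2, -1, 0, 1, 2, 4, 6, 7, 8, 9, 10, 12, 14, 15, 17, 19, 24}, so |A + A| = 24.
K = |A + A| / |A| = 24/7 (already in lowest terms) ≈ 3.4286.
Reference: AP of size 7 gives K = 13/7 ≈ 1.8571; a fully generic set of size 7 gives K ≈ 4.0000.

|A| = 7, |A + A| = 24, K = 24/7.


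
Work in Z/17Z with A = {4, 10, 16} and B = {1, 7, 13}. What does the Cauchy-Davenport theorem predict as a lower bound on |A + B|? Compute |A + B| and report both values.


Cauchy-Davenport: |A + B| ≥ min(p, |A| + |B| - 1) for A, B nonempty in Z/pZ.
|A| = 3, |B| = 3, p = 17.
CD lower bound = min(17, 3 + 3 - 1) = min(17, 5) = 5.
Compute A + B mod 17 directly:
a = 4: 4+1=5, 4+7=11, 4+13=0
a = 10: 10+1=11, 10+7=0, 10+13=6
a = 16: 16+1=0, 16+7=6, 16+13=12
A + B = {0, 5, 6, 11, 12}, so |A + B| = 5.
Verify: 5 ≥ 5? Yes ✓.

CD lower bound = 5, actual |A + B| = 5.


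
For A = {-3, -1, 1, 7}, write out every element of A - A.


A - A = {a - a' : a, a' ∈ A}.
Compute a - a' for each ordered pair (a, a'):
a = -3: -3--3=0, -3--1=-2, -3-1=-4, -3-7=-10
a = -1: -1--3=2, -1--1=0, -1-1=-2, -1-7=-8
a = 1: 1--3=4, 1--1=2, 1-1=0, 1-7=-6
a = 7: 7--3=10, 7--1=8, 7-1=6, 7-7=0
Collecting distinct values (and noting 0 appears from a-a):
A - A = {-10, -8, -6, -4, -2, 0, 2, 4, 6, 8, 10}
|A - A| = 11

A - A = {-10, -8, -6, -4, -2, 0, 2, 4, 6, 8, 10}


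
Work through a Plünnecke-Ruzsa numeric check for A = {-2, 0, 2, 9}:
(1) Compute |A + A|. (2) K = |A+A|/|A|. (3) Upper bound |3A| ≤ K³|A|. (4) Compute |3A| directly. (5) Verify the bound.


|A| = 4.
Step 1: Compute A + A by enumerating all 16 pairs.
A + A = {-4, -2, 0, 2, 4, 7, 9, 11, 18}, so |A + A| = 9.
Step 2: Doubling constant K = |A + A|/|A| = 9/4 = 9/4 ≈ 2.2500.
Step 3: Plünnecke-Ruzsa gives |3A| ≤ K³·|A| = (2.2500)³ · 4 ≈ 45.5625.
Step 4: Compute 3A = A + A + A directly by enumerating all triples (a,b,c) ∈ A³; |3A| = 16.
Step 5: Check 16 ≤ 45.5625? Yes ✓.

K = 9/4, Plünnecke-Ruzsa bound K³|A| ≈ 45.5625, |3A| = 16, inequality holds.


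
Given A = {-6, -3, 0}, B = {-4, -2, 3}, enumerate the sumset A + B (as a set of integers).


A + B = {a + b : a ∈ A, b ∈ B}.
Enumerate all |A|·|B| = 3·3 = 9 pairs (a, b) and collect distinct sums.
a = -6: -6+-4=-10, -6+-2=-8, -6+3=-3
a = -3: -3+-4=-7, -3+-2=-5, -3+3=0
a = 0: 0+-4=-4, 0+-2=-2, 0+3=3
Collecting distinct sums: A + B = {-10, -8, -7, -5, -4, -3, -2, 0, 3}
|A + B| = 9

A + B = {-10, -8, -7, -5, -4, -3, -2, 0, 3}


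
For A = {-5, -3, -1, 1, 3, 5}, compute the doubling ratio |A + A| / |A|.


|A| = 6.
Compute A + A by enumerating all 36 pairs.
A + A = {-10, -8, -6, -4, -2, 0, 2, 4, 6, 8, 10}, so |A + A| = 11.
K = |A + A| / |A| = 11/6 (already in lowest terms) ≈ 1.8333.
Reference: AP of size 6 gives K = 11/6 ≈ 1.8333; a fully generic set of size 6 gives K ≈ 3.5000.

|A| = 6, |A + A| = 11, K = 11/6.


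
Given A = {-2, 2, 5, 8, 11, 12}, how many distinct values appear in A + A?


A + A = {a + a' : a, a' ∈ A}; |A| = 6.
General bounds: 2|A| - 1 ≤ |A + A| ≤ |A|(|A|+1)/2, i.e. 11 ≤ |A + A| ≤ 21.
Lower bound 2|A|-1 is attained iff A is an arithmetic progression.
Enumerate sums a + a' for a ≤ a' (symmetric, so this suffices):
a = -2: -2+-2=-4, -2+2=0, -2+5=3, -2+8=6, -2+11=9, -2+12=10
a = 2: 2+2=4, 2+5=7, 2+8=10, 2+11=13, 2+12=14
a = 5: 5+5=10, 5+8=13, 5+11=16, 5+12=17
a = 8: 8+8=16, 8+11=19, 8+12=20
a = 11: 11+11=22, 11+12=23
a = 12: 12+12=24
Distinct sums: {-4, 0, 3, 4, 6, 7, 9, 10, 13, 14, 16, 17, 19, 20, 22, 23, 24}
|A + A| = 17

|A + A| = 17


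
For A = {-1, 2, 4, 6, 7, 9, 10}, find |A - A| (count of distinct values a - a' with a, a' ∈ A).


A - A = {a - a' : a, a' ∈ A}; |A| = 7.
Bounds: 2|A|-1 ≤ |A - A| ≤ |A|² - |A| + 1, i.e. 13 ≤ |A - A| ≤ 43.
Note: 0 ∈ A - A always (from a - a). The set is symmetric: if d ∈ A - A then -d ∈ A - A.
Enumerate nonzero differences d = a - a' with a > a' (then include -d):
Positive differences: {1, 2, 3, 4, 5, 6, 7, 8, 10, 11}
Full difference set: {0} ∪ (positive diffs) ∪ (negative diffs).
|A - A| = 1 + 2·10 = 21 (matches direct enumeration: 21).

|A - A| = 21


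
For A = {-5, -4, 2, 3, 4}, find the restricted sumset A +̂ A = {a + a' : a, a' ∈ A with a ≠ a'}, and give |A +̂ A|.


Restricted sumset: A +̂ A = {a + a' : a ∈ A, a' ∈ A, a ≠ a'}.
Equivalently, take A + A and drop any sum 2a that is achievable ONLY as a + a for a ∈ A (i.e. sums representable only with equal summands).
Enumerate pairs (a, a') with a < a' (symmetric, so each unordered pair gives one sum; this covers all a ≠ a'):
  -5 + -4 = -9
  -5 + 2 = -3
  -5 + 3 = -2
  -5 + 4 = -1
  -4 + 2 = -2
  -4 + 3 = -1
  -4 + 4 = 0
  2 + 3 = 5
  2 + 4 = 6
  3 + 4 = 7
Collected distinct sums: {-9, -3, -2, -1, 0, 5, 6, 7}
|A +̂ A| = 8
(Reference bound: |A +̂ A| ≥ 2|A| - 3 for |A| ≥ 2, with |A| = 5 giving ≥ 7.)

|A +̂ A| = 8


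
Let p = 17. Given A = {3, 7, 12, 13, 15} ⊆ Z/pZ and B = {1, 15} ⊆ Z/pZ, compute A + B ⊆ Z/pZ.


Work in Z/17Z: reduce every sum a + b modulo 17.
Enumerate all 10 pairs:
a = 3: 3+1=4, 3+15=1
a = 7: 7+1=8, 7+15=5
a = 12: 12+1=13, 12+15=10
a = 13: 13+1=14, 13+15=11
a = 15: 15+1=16, 15+15=13
Distinct residues collected: {1, 4, 5, 8, 10, 11, 13, 14, 16}
|A + B| = 9 (out of 17 total residues).

A + B = {1, 4, 5, 8, 10, 11, 13, 14, 16}


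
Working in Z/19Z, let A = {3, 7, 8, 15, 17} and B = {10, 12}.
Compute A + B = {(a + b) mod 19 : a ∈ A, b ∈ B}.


Work in Z/19Z: reduce every sum a + b modulo 19.
Enumerate all 10 pairs:
a = 3: 3+10=13, 3+12=15
a = 7: 7+10=17, 7+12=0
a = 8: 8+10=18, 8+12=1
a = 15: 15+10=6, 15+12=8
a = 17: 17+10=8, 17+12=10
Distinct residues collected: {0, 1, 6, 8, 10, 13, 15, 17, 18}
|A + B| = 9 (out of 19 total residues).

A + B = {0, 1, 6, 8, 10, 13, 15, 17, 18}


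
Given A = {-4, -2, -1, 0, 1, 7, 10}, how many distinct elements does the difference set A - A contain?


A - A = {a - a' : a, a' ∈ A}; |A| = 7.
Bounds: 2|A|-1 ≤ |A - A| ≤ |A|² - |A| + 1, i.e. 13 ≤ |A - A| ≤ 43.
Note: 0 ∈ A - A always (from a - a). The set is symmetric: if d ∈ A - A then -d ∈ A - A.
Enumerate nonzero differences d = a - a' with a > a' (then include -d):
Positive differences: {1, 2, 3, 4, 5, 6, 7, 8, 9, 10, 11, 12, 14}
Full difference set: {0} ∪ (positive diffs) ∪ (negative diffs).
|A - A| = 1 + 2·13 = 27 (matches direct enumeration: 27).

|A - A| = 27


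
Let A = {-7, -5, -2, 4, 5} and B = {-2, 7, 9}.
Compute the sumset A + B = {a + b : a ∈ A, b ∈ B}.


A + B = {a + b : a ∈ A, b ∈ B}.
Enumerate all |A|·|B| = 5·3 = 15 pairs (a, b) and collect distinct sums.
a = -7: -7+-2=-9, -7+7=0, -7+9=2
a = -5: -5+-2=-7, -5+7=2, -5+9=4
a = -2: -2+-2=-4, -2+7=5, -2+9=7
a = 4: 4+-2=2, 4+7=11, 4+9=13
a = 5: 5+-2=3, 5+7=12, 5+9=14
Collecting distinct sums: A + B = {-9, -7, -4, 0, 2, 3, 4, 5, 7, 11, 12, 13, 14}
|A + B| = 13

A + B = {-9, -7, -4, 0, 2, 3, 4, 5, 7, 11, 12, 13, 14}


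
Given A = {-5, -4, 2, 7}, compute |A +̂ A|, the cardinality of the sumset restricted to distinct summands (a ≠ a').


Restricted sumset: A +̂ A = {a + a' : a ∈ A, a' ∈ A, a ≠ a'}.
Equivalently, take A + A and drop any sum 2a that is achievable ONLY as a + a for a ∈ A (i.e. sums representable only with equal summands).
Enumerate pairs (a, a') with a < a' (symmetric, so each unordered pair gives one sum; this covers all a ≠ a'):
  -5 + -4 = -9
  -5 + 2 = -3
  -5 + 7 = 2
  -4 + 2 = -2
  -4 + 7 = 3
  2 + 7 = 9
Collected distinct sums: {-9, -3, -2, 2, 3, 9}
|A +̂ A| = 6
(Reference bound: |A +̂ A| ≥ 2|A| - 3 for |A| ≥ 2, with |A| = 4 giving ≥ 5.)

|A +̂ A| = 6


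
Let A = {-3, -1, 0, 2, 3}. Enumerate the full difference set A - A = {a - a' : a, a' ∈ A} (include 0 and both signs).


A - A = {a - a' : a, a' ∈ A}.
Compute a - a' for each ordered pair (a, a'):
a = -3: -3--3=0, -3--1=-2, -3-0=-3, -3-2=-5, -3-3=-6
a = -1: -1--3=2, -1--1=0, -1-0=-1, -1-2=-3, -1-3=-4
a = 0: 0--3=3, 0--1=1, 0-0=0, 0-2=-2, 0-3=-3
a = 2: 2--3=5, 2--1=3, 2-0=2, 2-2=0, 2-3=-1
a = 3: 3--3=6, 3--1=4, 3-0=3, 3-2=1, 3-3=0
Collecting distinct values (and noting 0 appears from a-a):
A - A = {-6, -5, -4, -3, -2, -1, 0, 1, 2, 3, 4, 5, 6}
|A - A| = 13

A - A = {-6, -5, -4, -3, -2, -1, 0, 1, 2, 3, 4, 5, 6}


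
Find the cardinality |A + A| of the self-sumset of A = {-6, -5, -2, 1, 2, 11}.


A + A = {a + a' : a, a' ∈ A}; |A| = 6.
General bounds: 2|A| - 1 ≤ |A + A| ≤ |A|(|A|+1)/2, i.e. 11 ≤ |A + A| ≤ 21.
Lower bound 2|A|-1 is attained iff A is an arithmetic progression.
Enumerate sums a + a' for a ≤ a' (symmetric, so this suffices):
a = -6: -6+-6=-12, -6+-5=-11, -6+-2=-8, -6+1=-5, -6+2=-4, -6+11=5
a = -5: -5+-5=-10, -5+-2=-7, -5+1=-4, -5+2=-3, -5+11=6
a = -2: -2+-2=-4, -2+1=-1, -2+2=0, -2+11=9
a = 1: 1+1=2, 1+2=3, 1+11=12
a = 2: 2+2=4, 2+11=13
a = 11: 11+11=22
Distinct sums: {-12, -11, -10, -8, -7, -5, -4, -3, -1, 0, 2, 3, 4, 5, 6, 9, 12, 13, 22}
|A + A| = 19

|A + A| = 19


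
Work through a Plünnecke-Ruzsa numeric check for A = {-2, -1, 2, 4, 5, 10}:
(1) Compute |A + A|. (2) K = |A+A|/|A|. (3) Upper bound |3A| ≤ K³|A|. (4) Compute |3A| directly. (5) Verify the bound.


|A| = 6.
Step 1: Compute A + A by enumerating all 36 pairs.
A + A = {-4, -3, -2, 0, 1, 2, 3, 4, 6, 7, 8, 9, 10, 12, 14, 15, 20}, so |A + A| = 17.
Step 2: Doubling constant K = |A + A|/|A| = 17/6 = 17/6 ≈ 2.8333.
Step 3: Plünnecke-Ruzsa gives |3A| ≤ K³·|A| = (2.8333)³ · 6 ≈ 136.4722.
Step 4: Compute 3A = A + A + A directly by enumerating all triples (a,b,c) ∈ A³; |3A| = 31.
Step 5: Check 31 ≤ 136.4722? Yes ✓.

K = 17/6, Plünnecke-Ruzsa bound K³|A| ≈ 136.4722, |3A| = 31, inequality holds.


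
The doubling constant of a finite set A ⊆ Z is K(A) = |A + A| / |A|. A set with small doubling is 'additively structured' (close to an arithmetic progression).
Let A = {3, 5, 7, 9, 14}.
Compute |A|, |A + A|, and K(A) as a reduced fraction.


|A| = 5.
Compute A + A by enumerating all 25 pairs.
A + A = {6, 8, 10, 12, 14, 16, 17, 18, 19, 21, 23, 28}, so |A + A| = 12.
K = |A + A| / |A| = 12/5 (already in lowest terms) ≈ 2.4000.
Reference: AP of size 5 gives K = 9/5 ≈ 1.8000; a fully generic set of size 5 gives K ≈ 3.0000.

|A| = 5, |A + A| = 12, K = 12/5.


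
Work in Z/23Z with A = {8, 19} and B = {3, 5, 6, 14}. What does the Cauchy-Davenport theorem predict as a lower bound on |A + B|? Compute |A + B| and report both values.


Cauchy-Davenport: |A + B| ≥ min(p, |A| + |B| - 1) for A, B nonempty in Z/pZ.
|A| = 2, |B| = 4, p = 23.
CD lower bound = min(23, 2 + 4 - 1) = min(23, 5) = 5.
Compute A + B mod 23 directly:
a = 8: 8+3=11, 8+5=13, 8+6=14, 8+14=22
a = 19: 19+3=22, 19+5=1, 19+6=2, 19+14=10
A + B = {1, 2, 10, 11, 13, 14, 22}, so |A + B| = 7.
Verify: 7 ≥ 5? Yes ✓.

CD lower bound = 5, actual |A + B| = 7.


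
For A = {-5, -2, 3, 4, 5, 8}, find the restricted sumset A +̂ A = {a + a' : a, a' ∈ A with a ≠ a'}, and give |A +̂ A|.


Restricted sumset: A +̂ A = {a + a' : a ∈ A, a' ∈ A, a ≠ a'}.
Equivalently, take A + A and drop any sum 2a that is achievable ONLY as a + a for a ∈ A (i.e. sums representable only with equal summands).
Enumerate pairs (a, a') with a < a' (symmetric, so each unordered pair gives one sum; this covers all a ≠ a'):
  -5 + -2 = -7
  -5 + 3 = -2
  -5 + 4 = -1
  -5 + 5 = 0
  -5 + 8 = 3
  -2 + 3 = 1
  -2 + 4 = 2
  -2 + 5 = 3
  -2 + 8 = 6
  3 + 4 = 7
  3 + 5 = 8
  3 + 8 = 11
  4 + 5 = 9
  4 + 8 = 12
  5 + 8 = 13
Collected distinct sums: {-7, -2, -1, 0, 1, 2, 3, 6, 7, 8, 9, 11, 12, 13}
|A +̂ A| = 14
(Reference bound: |A +̂ A| ≥ 2|A| - 3 for |A| ≥ 2, with |A| = 6 giving ≥ 9.)

|A +̂ A| = 14


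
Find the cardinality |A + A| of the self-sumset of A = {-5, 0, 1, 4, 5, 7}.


A + A = {a + a' : a, a' ∈ A}; |A| = 6.
General bounds: 2|A| - 1 ≤ |A + A| ≤ |A|(|A|+1)/2, i.e. 11 ≤ |A + A| ≤ 21.
Lower bound 2|A|-1 is attained iff A is an arithmetic progression.
Enumerate sums a + a' for a ≤ a' (symmetric, so this suffices):
a = -5: -5+-5=-10, -5+0=-5, -5+1=-4, -5+4=-1, -5+5=0, -5+7=2
a = 0: 0+0=0, 0+1=1, 0+4=4, 0+5=5, 0+7=7
a = 1: 1+1=2, 1+4=5, 1+5=6, 1+7=8
a = 4: 4+4=8, 4+5=9, 4+7=11
a = 5: 5+5=10, 5+7=12
a = 7: 7+7=14
Distinct sums: {-10, -5, -4, -1, 0, 1, 2, 4, 5, 6, 7, 8, 9, 10, 11, 12, 14}
|A + A| = 17

|A + A| = 17


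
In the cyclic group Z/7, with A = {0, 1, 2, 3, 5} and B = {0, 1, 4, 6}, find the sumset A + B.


Work in Z/7Z: reduce every sum a + b modulo 7.
Enumerate all 20 pairs:
a = 0: 0+0=0, 0+1=1, 0+4=4, 0+6=6
a = 1: 1+0=1, 1+1=2, 1+4=5, 1+6=0
a = 2: 2+0=2, 2+1=3, 2+4=6, 2+6=1
a = 3: 3+0=3, 3+1=4, 3+4=0, 3+6=2
a = 5: 5+0=5, 5+1=6, 5+4=2, 5+6=4
Distinct residues collected: {0, 1, 2, 3, 4, 5, 6}
|A + B| = 7 (out of 7 total residues).

A + B = {0, 1, 2, 3, 4, 5, 6}


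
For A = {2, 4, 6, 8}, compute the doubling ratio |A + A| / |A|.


|A| = 4.
Compute A + A by enumerating all 16 pairs.
A + A = {4, 6, 8, 10, 12, 14, 16}, so |A + A| = 7.
K = |A + A| / |A| = 7/4 (already in lowest terms) ≈ 1.7500.
Reference: AP of size 4 gives K = 7/4 ≈ 1.7500; a fully generic set of size 4 gives K ≈ 2.5000.

|A| = 4, |A + A| = 7, K = 7/4.


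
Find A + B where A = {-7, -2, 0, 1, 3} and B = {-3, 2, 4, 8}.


A + B = {a + b : a ∈ A, b ∈ B}.
Enumerate all |A|·|B| = 5·4 = 20 pairs (a, b) and collect distinct sums.
a = -7: -7+-3=-10, -7+2=-5, -7+4=-3, -7+8=1
a = -2: -2+-3=-5, -2+2=0, -2+4=2, -2+8=6
a = 0: 0+-3=-3, 0+2=2, 0+4=4, 0+8=8
a = 1: 1+-3=-2, 1+2=3, 1+4=5, 1+8=9
a = 3: 3+-3=0, 3+2=5, 3+4=7, 3+8=11
Collecting distinct sums: A + B = {-10, -5, -3, -2, 0, 1, 2, 3, 4, 5, 6, 7, 8, 9, 11}
|A + B| = 15

A + B = {-10, -5, -3, -2, 0, 1, 2, 3, 4, 5, 6, 7, 8, 9, 11}


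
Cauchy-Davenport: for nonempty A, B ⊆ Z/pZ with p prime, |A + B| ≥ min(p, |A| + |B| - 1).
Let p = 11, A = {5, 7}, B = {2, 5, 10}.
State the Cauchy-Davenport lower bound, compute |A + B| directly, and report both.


Cauchy-Davenport: |A + B| ≥ min(p, |A| + |B| - 1) for A, B nonempty in Z/pZ.
|A| = 2, |B| = 3, p = 11.
CD lower bound = min(11, 2 + 3 - 1) = min(11, 4) = 4.
Compute A + B mod 11 directly:
a = 5: 5+2=7, 5+5=10, 5+10=4
a = 7: 7+2=9, 7+5=1, 7+10=6
A + B = {1, 4, 6, 7, 9, 10}, so |A + B| = 6.
Verify: 6 ≥ 4? Yes ✓.

CD lower bound = 4, actual |A + B| = 6.


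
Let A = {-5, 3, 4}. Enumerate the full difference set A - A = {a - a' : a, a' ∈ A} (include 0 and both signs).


A - A = {a - a' : a, a' ∈ A}.
Compute a - a' for each ordered pair (a, a'):
a = -5: -5--5=0, -5-3=-8, -5-4=-9
a = 3: 3--5=8, 3-3=0, 3-4=-1
a = 4: 4--5=9, 4-3=1, 4-4=0
Collecting distinct values (and noting 0 appears from a-a):
A - A = {-9, -8, -1, 0, 1, 8, 9}
|A - A| = 7

A - A = {-9, -8, -1, 0, 1, 8, 9}


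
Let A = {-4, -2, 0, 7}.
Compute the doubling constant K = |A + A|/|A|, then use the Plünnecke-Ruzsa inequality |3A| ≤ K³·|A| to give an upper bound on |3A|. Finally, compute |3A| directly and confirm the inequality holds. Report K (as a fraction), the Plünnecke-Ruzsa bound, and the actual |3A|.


|A| = 4.
Step 1: Compute A + A by enumerating all 16 pairs.
A + A = {-8, -6, -4, -2, 0, 3, 5, 7, 14}, so |A + A| = 9.
Step 2: Doubling constant K = |A + A|/|A| = 9/4 = 9/4 ≈ 2.2500.
Step 3: Plünnecke-Ruzsa gives |3A| ≤ K³·|A| = (2.2500)³ · 4 ≈ 45.5625.
Step 4: Compute 3A = A + A + A directly by enumerating all triples (a,b,c) ∈ A³; |3A| = 16.
Step 5: Check 16 ≤ 45.5625? Yes ✓.

K = 9/4, Plünnecke-Ruzsa bound K³|A| ≈ 45.5625, |3A| = 16, inequality holds.


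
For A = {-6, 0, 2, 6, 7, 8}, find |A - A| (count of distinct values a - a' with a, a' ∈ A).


A - A = {a - a' : a, a' ∈ A}; |A| = 6.
Bounds: 2|A|-1 ≤ |A - A| ≤ |A|² - |A| + 1, i.e. 11 ≤ |A - A| ≤ 31.
Note: 0 ∈ A - A always (from a - a). The set is symmetric: if d ∈ A - A then -d ∈ A - A.
Enumerate nonzero differences d = a - a' with a > a' (then include -d):
Positive differences: {1, 2, 4, 5, 6, 7, 8, 12, 13, 14}
Full difference set: {0} ∪ (positive diffs) ∪ (negative diffs).
|A - A| = 1 + 2·10 = 21 (matches direct enumeration: 21).

|A - A| = 21


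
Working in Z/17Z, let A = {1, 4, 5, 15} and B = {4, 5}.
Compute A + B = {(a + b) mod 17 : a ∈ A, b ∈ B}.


Work in Z/17Z: reduce every sum a + b modulo 17.
Enumerate all 8 pairs:
a = 1: 1+4=5, 1+5=6
a = 4: 4+4=8, 4+5=9
a = 5: 5+4=9, 5+5=10
a = 15: 15+4=2, 15+5=3
Distinct residues collected: {2, 3, 5, 6, 8, 9, 10}
|A + B| = 7 (out of 17 total residues).

A + B = {2, 3, 5, 6, 8, 9, 10}


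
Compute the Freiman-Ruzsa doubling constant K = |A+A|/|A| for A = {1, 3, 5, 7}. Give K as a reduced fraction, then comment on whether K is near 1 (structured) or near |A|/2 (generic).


|A| = 4.
Compute A + A by enumerating all 16 pairs.
A + A = {2, 4, 6, 8, 10, 12, 14}, so |A + A| = 7.
K = |A + A| / |A| = 7/4 (already in lowest terms) ≈ 1.7500.
Reference: AP of size 4 gives K = 7/4 ≈ 1.7500; a fully generic set of size 4 gives K ≈ 2.5000.

|A| = 4, |A + A| = 7, K = 7/4.


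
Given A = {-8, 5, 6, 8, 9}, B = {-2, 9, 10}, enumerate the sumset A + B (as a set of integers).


A + B = {a + b : a ∈ A, b ∈ B}.
Enumerate all |A|·|B| = 5·3 = 15 pairs (a, b) and collect distinct sums.
a = -8: -8+-2=-10, -8+9=1, -8+10=2
a = 5: 5+-2=3, 5+9=14, 5+10=15
a = 6: 6+-2=4, 6+9=15, 6+10=16
a = 8: 8+-2=6, 8+9=17, 8+10=18
a = 9: 9+-2=7, 9+9=18, 9+10=19
Collecting distinct sums: A + B = {-10, 1, 2, 3, 4, 6, 7, 14, 15, 16, 17, 18, 19}
|A + B| = 13

A + B = {-10, 1, 2, 3, 4, 6, 7, 14, 15, 16, 17, 18, 19}


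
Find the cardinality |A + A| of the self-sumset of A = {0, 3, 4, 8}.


A + A = {a + a' : a, a' ∈ A}; |A| = 4.
General bounds: 2|A| - 1 ≤ |A + A| ≤ |A|(|A|+1)/2, i.e. 7 ≤ |A + A| ≤ 10.
Lower bound 2|A|-1 is attained iff A is an arithmetic progression.
Enumerate sums a + a' for a ≤ a' (symmetric, so this suffices):
a = 0: 0+0=0, 0+3=3, 0+4=4, 0+8=8
a = 3: 3+3=6, 3+4=7, 3+8=11
a = 4: 4+4=8, 4+8=12
a = 8: 8+8=16
Distinct sums: {0, 3, 4, 6, 7, 8, 11, 12, 16}
|A + A| = 9

|A + A| = 9


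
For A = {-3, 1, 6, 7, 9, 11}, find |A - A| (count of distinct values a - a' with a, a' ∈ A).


A - A = {a - a' : a, a' ∈ A}; |A| = 6.
Bounds: 2|A|-1 ≤ |A - A| ≤ |A|² - |A| + 1, i.e. 11 ≤ |A - A| ≤ 31.
Note: 0 ∈ A - A always (from a - a). The set is symmetric: if d ∈ A - A then -d ∈ A - A.
Enumerate nonzero differences d = a - a' with a > a' (then include -d):
Positive differences: {1, 2, 3, 4, 5, 6, 8, 9, 10, 12, 14}
Full difference set: {0} ∪ (positive diffs) ∪ (negative diffs).
|A - A| = 1 + 2·11 = 23 (matches direct enumeration: 23).

|A - A| = 23


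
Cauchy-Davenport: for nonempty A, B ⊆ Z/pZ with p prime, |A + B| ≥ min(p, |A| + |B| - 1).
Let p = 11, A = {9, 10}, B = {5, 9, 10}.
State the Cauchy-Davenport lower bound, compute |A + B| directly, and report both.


Cauchy-Davenport: |A + B| ≥ min(p, |A| + |B| - 1) for A, B nonempty in Z/pZ.
|A| = 2, |B| = 3, p = 11.
CD lower bound = min(11, 2 + 3 - 1) = min(11, 4) = 4.
Compute A + B mod 11 directly:
a = 9: 9+5=3, 9+9=7, 9+10=8
a = 10: 10+5=4, 10+9=8, 10+10=9
A + B = {3, 4, 7, 8, 9}, so |A + B| = 5.
Verify: 5 ≥ 4? Yes ✓.

CD lower bound = 4, actual |A + B| = 5.


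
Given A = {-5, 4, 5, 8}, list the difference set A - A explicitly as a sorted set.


A - A = {a - a' : a, a' ∈ A}.
Compute a - a' for each ordered pair (a, a'):
a = -5: -5--5=0, -5-4=-9, -5-5=-10, -5-8=-13
a = 4: 4--5=9, 4-4=0, 4-5=-1, 4-8=-4
a = 5: 5--5=10, 5-4=1, 5-5=0, 5-8=-3
a = 8: 8--5=13, 8-4=4, 8-5=3, 8-8=0
Collecting distinct values (and noting 0 appears from a-a):
A - A = {-13, -10, -9, -4, -3, -1, 0, 1, 3, 4, 9, 10, 13}
|A - A| = 13

A - A = {-13, -10, -9, -4, -3, -1, 0, 1, 3, 4, 9, 10, 13}


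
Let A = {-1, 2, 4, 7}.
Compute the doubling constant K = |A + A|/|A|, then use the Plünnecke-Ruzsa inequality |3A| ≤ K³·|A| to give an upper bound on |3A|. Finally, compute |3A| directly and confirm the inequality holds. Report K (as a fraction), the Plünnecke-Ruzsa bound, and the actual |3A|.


|A| = 4.
Step 1: Compute A + A by enumerating all 16 pairs.
A + A = {-2, 1, 3, 4, 6, 8, 9, 11, 14}, so |A + A| = 9.
Step 2: Doubling constant K = |A + A|/|A| = 9/4 = 9/4 ≈ 2.2500.
Step 3: Plünnecke-Ruzsa gives |3A| ≤ K³·|A| = (2.2500)³ · 4 ≈ 45.5625.
Step 4: Compute 3A = A + A + A directly by enumerating all triples (a,b,c) ∈ A³; |3A| = 16.
Step 5: Check 16 ≤ 45.5625? Yes ✓.

K = 9/4, Plünnecke-Ruzsa bound K³|A| ≈ 45.5625, |3A| = 16, inequality holds.


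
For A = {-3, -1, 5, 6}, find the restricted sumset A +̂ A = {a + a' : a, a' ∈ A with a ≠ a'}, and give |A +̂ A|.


Restricted sumset: A +̂ A = {a + a' : a ∈ A, a' ∈ A, a ≠ a'}.
Equivalently, take A + A and drop any sum 2a that is achievable ONLY as a + a for a ∈ A (i.e. sums representable only with equal summands).
Enumerate pairs (a, a') with a < a' (symmetric, so each unordered pair gives one sum; this covers all a ≠ a'):
  -3 + -1 = -4
  -3 + 5 = 2
  -3 + 6 = 3
  -1 + 5 = 4
  -1 + 6 = 5
  5 + 6 = 11
Collected distinct sums: {-4, 2, 3, 4, 5, 11}
|A +̂ A| = 6
(Reference bound: |A +̂ A| ≥ 2|A| - 3 for |A| ≥ 2, with |A| = 4 giving ≥ 5.)

|A +̂ A| = 6


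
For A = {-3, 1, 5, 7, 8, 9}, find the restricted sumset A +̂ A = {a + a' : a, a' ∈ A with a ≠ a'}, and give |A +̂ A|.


Restricted sumset: A +̂ A = {a + a' : a ∈ A, a' ∈ A, a ≠ a'}.
Equivalently, take A + A and drop any sum 2a that is achievable ONLY as a + a for a ∈ A (i.e. sums representable only with equal summands).
Enumerate pairs (a, a') with a < a' (symmetric, so each unordered pair gives one sum; this covers all a ≠ a'):
  -3 + 1 = -2
  -3 + 5 = 2
  -3 + 7 = 4
  -3 + 8 = 5
  -3 + 9 = 6
  1 + 5 = 6
  1 + 7 = 8
  1 + 8 = 9
  1 + 9 = 10
  5 + 7 = 12
  5 + 8 = 13
  5 + 9 = 14
  7 + 8 = 15
  7 + 9 = 16
  8 + 9 = 17
Collected distinct sums: {-2, 2, 4, 5, 6, 8, 9, 10, 12, 13, 14, 15, 16, 17}
|A +̂ A| = 14
(Reference bound: |A +̂ A| ≥ 2|A| - 3 for |A| ≥ 2, with |A| = 6 giving ≥ 9.)

|A +̂ A| = 14
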